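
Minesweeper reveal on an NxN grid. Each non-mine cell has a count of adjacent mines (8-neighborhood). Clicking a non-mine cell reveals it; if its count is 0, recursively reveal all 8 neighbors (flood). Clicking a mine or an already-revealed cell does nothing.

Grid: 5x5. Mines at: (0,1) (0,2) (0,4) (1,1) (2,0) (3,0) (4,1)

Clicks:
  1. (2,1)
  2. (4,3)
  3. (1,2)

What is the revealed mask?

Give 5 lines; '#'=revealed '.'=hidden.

Click 1 (2,1) count=3: revealed 1 new [(2,1)] -> total=1
Click 2 (4,3) count=0: revealed 12 new [(1,2) (1,3) (1,4) (2,2) (2,3) (2,4) (3,2) (3,3) (3,4) (4,2) (4,3) (4,4)] -> total=13
Click 3 (1,2) count=3: revealed 0 new [(none)] -> total=13

Answer: .....
..###
.####
..###
..###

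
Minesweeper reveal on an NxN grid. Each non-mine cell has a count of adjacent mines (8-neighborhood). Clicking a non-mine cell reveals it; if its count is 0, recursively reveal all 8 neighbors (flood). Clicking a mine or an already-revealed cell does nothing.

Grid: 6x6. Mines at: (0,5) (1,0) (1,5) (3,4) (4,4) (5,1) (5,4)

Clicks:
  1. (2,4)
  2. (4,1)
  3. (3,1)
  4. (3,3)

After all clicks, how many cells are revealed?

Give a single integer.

Answer: 21

Derivation:
Click 1 (2,4) count=2: revealed 1 new [(2,4)] -> total=1
Click 2 (4,1) count=1: revealed 1 new [(4,1)] -> total=2
Click 3 (3,1) count=0: revealed 19 new [(0,1) (0,2) (0,3) (0,4) (1,1) (1,2) (1,3) (1,4) (2,0) (2,1) (2,2) (2,3) (3,0) (3,1) (3,2) (3,3) (4,0) (4,2) (4,3)] -> total=21
Click 4 (3,3) count=2: revealed 0 new [(none)] -> total=21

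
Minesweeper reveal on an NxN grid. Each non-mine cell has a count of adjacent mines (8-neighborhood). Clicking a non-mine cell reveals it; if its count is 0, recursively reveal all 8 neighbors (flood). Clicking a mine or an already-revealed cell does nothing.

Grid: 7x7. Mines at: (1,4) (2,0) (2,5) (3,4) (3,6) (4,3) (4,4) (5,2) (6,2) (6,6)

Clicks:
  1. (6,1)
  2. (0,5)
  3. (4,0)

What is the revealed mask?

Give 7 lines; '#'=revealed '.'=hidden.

Answer: .....#.
.......
.......
##.....
##.....
##.....
##.....

Derivation:
Click 1 (6,1) count=2: revealed 1 new [(6,1)] -> total=1
Click 2 (0,5) count=1: revealed 1 new [(0,5)] -> total=2
Click 3 (4,0) count=0: revealed 7 new [(3,0) (3,1) (4,0) (4,1) (5,0) (5,1) (6,0)] -> total=9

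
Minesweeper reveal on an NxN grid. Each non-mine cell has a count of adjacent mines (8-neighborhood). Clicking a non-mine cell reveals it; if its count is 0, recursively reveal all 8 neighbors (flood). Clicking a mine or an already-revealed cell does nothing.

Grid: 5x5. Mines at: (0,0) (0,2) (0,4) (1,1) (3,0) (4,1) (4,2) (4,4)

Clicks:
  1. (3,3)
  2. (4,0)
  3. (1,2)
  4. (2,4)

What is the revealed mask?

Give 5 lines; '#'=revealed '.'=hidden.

Answer: .....
..###
..###
..###
#....

Derivation:
Click 1 (3,3) count=2: revealed 1 new [(3,3)] -> total=1
Click 2 (4,0) count=2: revealed 1 new [(4,0)] -> total=2
Click 3 (1,2) count=2: revealed 1 new [(1,2)] -> total=3
Click 4 (2,4) count=0: revealed 7 new [(1,3) (1,4) (2,2) (2,3) (2,4) (3,2) (3,4)] -> total=10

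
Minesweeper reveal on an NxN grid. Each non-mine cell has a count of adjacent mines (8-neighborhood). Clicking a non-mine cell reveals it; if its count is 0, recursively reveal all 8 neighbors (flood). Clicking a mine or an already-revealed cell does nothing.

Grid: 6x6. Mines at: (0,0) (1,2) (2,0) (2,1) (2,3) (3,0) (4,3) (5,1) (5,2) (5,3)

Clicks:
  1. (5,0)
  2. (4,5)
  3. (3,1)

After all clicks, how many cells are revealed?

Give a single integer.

Click 1 (5,0) count=1: revealed 1 new [(5,0)] -> total=1
Click 2 (4,5) count=0: revealed 14 new [(0,3) (0,4) (0,5) (1,3) (1,4) (1,5) (2,4) (2,5) (3,4) (3,5) (4,4) (4,5) (5,4) (5,5)] -> total=15
Click 3 (3,1) count=3: revealed 1 new [(3,1)] -> total=16

Answer: 16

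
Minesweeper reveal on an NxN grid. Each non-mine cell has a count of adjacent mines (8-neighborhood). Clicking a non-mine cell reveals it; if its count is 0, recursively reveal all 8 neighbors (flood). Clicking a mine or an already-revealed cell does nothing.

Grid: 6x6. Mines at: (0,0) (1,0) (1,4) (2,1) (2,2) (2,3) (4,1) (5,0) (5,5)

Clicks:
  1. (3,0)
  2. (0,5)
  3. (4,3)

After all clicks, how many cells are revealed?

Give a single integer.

Answer: 11

Derivation:
Click 1 (3,0) count=2: revealed 1 new [(3,0)] -> total=1
Click 2 (0,5) count=1: revealed 1 new [(0,5)] -> total=2
Click 3 (4,3) count=0: revealed 9 new [(3,2) (3,3) (3,4) (4,2) (4,3) (4,4) (5,2) (5,3) (5,4)] -> total=11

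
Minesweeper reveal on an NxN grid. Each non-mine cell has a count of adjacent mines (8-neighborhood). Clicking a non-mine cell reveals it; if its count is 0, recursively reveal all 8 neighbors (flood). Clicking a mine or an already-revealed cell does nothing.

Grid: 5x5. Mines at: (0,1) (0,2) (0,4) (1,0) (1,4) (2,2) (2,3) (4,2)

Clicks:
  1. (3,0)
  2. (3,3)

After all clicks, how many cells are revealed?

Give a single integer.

Answer: 7

Derivation:
Click 1 (3,0) count=0: revealed 6 new [(2,0) (2,1) (3,0) (3,1) (4,0) (4,1)] -> total=6
Click 2 (3,3) count=3: revealed 1 new [(3,3)] -> total=7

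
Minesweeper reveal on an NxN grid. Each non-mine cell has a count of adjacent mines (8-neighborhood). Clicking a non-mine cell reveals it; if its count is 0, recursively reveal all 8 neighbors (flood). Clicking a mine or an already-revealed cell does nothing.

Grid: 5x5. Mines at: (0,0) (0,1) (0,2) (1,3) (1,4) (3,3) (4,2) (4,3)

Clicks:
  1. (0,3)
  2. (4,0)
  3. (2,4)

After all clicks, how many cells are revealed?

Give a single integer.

Answer: 13

Derivation:
Click 1 (0,3) count=3: revealed 1 new [(0,3)] -> total=1
Click 2 (4,0) count=0: revealed 11 new [(1,0) (1,1) (1,2) (2,0) (2,1) (2,2) (3,0) (3,1) (3,2) (4,0) (4,1)] -> total=12
Click 3 (2,4) count=3: revealed 1 new [(2,4)] -> total=13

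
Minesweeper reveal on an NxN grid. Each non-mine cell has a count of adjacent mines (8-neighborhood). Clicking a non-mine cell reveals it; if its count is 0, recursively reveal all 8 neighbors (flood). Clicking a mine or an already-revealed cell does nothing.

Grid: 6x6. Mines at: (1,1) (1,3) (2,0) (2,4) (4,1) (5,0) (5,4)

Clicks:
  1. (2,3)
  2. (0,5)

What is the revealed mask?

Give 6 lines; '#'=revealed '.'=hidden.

Answer: ....##
....##
...#..
......
......
......

Derivation:
Click 1 (2,3) count=2: revealed 1 new [(2,3)] -> total=1
Click 2 (0,5) count=0: revealed 4 new [(0,4) (0,5) (1,4) (1,5)] -> total=5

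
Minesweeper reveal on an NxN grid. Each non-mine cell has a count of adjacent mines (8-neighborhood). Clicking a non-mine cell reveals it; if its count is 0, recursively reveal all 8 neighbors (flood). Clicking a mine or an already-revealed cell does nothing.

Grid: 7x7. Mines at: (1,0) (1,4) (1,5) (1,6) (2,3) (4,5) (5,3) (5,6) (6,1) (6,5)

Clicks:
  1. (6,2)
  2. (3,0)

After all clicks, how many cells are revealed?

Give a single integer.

Click 1 (6,2) count=2: revealed 1 new [(6,2)] -> total=1
Click 2 (3,0) count=0: revealed 12 new [(2,0) (2,1) (2,2) (3,0) (3,1) (3,2) (4,0) (4,1) (4,2) (5,0) (5,1) (5,2)] -> total=13

Answer: 13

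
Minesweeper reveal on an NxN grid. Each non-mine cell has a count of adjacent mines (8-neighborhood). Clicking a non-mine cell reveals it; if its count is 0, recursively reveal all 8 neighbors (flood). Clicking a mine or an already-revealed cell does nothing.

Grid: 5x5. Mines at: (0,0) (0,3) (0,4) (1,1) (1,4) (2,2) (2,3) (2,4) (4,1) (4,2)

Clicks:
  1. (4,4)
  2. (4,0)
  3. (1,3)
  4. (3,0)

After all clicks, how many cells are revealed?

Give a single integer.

Answer: 7

Derivation:
Click 1 (4,4) count=0: revealed 4 new [(3,3) (3,4) (4,3) (4,4)] -> total=4
Click 2 (4,0) count=1: revealed 1 new [(4,0)] -> total=5
Click 3 (1,3) count=6: revealed 1 new [(1,3)] -> total=6
Click 4 (3,0) count=1: revealed 1 new [(3,0)] -> total=7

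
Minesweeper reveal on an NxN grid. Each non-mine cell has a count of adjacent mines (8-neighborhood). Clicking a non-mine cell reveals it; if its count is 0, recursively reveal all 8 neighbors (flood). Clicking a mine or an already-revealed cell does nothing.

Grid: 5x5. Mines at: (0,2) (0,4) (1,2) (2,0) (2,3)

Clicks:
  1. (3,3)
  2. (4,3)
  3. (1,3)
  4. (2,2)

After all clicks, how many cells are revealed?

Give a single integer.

Click 1 (3,3) count=1: revealed 1 new [(3,3)] -> total=1
Click 2 (4,3) count=0: revealed 9 new [(3,0) (3,1) (3,2) (3,4) (4,0) (4,1) (4,2) (4,3) (4,4)] -> total=10
Click 3 (1,3) count=4: revealed 1 new [(1,3)] -> total=11
Click 4 (2,2) count=2: revealed 1 new [(2,2)] -> total=12

Answer: 12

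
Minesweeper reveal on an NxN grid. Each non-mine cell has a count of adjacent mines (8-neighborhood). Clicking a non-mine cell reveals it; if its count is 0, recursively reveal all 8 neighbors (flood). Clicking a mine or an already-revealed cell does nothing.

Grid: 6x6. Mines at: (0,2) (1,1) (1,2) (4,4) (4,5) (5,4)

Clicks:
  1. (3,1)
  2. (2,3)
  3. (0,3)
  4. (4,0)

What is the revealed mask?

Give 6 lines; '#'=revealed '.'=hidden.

Click 1 (3,1) count=0: revealed 16 new [(2,0) (2,1) (2,2) (2,3) (3,0) (3,1) (3,2) (3,3) (4,0) (4,1) (4,2) (4,3) (5,0) (5,1) (5,2) (5,3)] -> total=16
Click 2 (2,3) count=1: revealed 0 new [(none)] -> total=16
Click 3 (0,3) count=2: revealed 1 new [(0,3)] -> total=17
Click 4 (4,0) count=0: revealed 0 new [(none)] -> total=17

Answer: ...#..
......
####..
####..
####..
####..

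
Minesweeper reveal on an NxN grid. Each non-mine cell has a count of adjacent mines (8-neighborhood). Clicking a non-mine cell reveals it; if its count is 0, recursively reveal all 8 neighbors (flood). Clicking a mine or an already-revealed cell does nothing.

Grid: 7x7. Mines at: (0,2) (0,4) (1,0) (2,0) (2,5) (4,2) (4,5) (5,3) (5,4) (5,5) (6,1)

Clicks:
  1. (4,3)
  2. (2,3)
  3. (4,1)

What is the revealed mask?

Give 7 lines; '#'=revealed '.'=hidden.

Answer: .......
.####..
.####..
.####..
.#.#...
.......
.......

Derivation:
Click 1 (4,3) count=3: revealed 1 new [(4,3)] -> total=1
Click 2 (2,3) count=0: revealed 12 new [(1,1) (1,2) (1,3) (1,4) (2,1) (2,2) (2,3) (2,4) (3,1) (3,2) (3,3) (3,4)] -> total=13
Click 3 (4,1) count=1: revealed 1 new [(4,1)] -> total=14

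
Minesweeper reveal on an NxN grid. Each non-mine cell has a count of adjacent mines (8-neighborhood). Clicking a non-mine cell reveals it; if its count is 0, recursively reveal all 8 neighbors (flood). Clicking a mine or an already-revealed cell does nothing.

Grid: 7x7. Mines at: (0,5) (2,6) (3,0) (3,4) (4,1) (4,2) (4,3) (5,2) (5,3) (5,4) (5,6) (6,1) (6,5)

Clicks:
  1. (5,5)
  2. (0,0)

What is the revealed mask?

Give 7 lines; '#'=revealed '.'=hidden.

Answer: #####..
#####..
#####..
.###...
.......
.....#.
.......

Derivation:
Click 1 (5,5) count=3: revealed 1 new [(5,5)] -> total=1
Click 2 (0,0) count=0: revealed 18 new [(0,0) (0,1) (0,2) (0,3) (0,4) (1,0) (1,1) (1,2) (1,3) (1,4) (2,0) (2,1) (2,2) (2,3) (2,4) (3,1) (3,2) (3,3)] -> total=19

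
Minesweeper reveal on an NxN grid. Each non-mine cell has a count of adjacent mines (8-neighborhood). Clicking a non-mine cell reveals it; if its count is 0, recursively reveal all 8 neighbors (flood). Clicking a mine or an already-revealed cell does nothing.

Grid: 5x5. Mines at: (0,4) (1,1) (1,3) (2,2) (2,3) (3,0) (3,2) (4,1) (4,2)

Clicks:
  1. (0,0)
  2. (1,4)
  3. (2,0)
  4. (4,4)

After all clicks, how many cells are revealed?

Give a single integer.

Answer: 7

Derivation:
Click 1 (0,0) count=1: revealed 1 new [(0,0)] -> total=1
Click 2 (1,4) count=3: revealed 1 new [(1,4)] -> total=2
Click 3 (2,0) count=2: revealed 1 new [(2,0)] -> total=3
Click 4 (4,4) count=0: revealed 4 new [(3,3) (3,4) (4,3) (4,4)] -> total=7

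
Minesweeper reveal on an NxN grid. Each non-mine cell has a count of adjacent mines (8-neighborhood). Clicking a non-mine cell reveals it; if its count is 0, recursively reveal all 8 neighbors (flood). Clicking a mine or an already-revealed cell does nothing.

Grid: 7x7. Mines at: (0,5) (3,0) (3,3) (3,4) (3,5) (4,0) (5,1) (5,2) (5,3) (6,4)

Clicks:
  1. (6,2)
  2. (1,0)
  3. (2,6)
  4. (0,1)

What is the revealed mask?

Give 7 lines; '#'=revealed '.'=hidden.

Click 1 (6,2) count=3: revealed 1 new [(6,2)] -> total=1
Click 2 (1,0) count=0: revealed 15 new [(0,0) (0,1) (0,2) (0,3) (0,4) (1,0) (1,1) (1,2) (1,3) (1,4) (2,0) (2,1) (2,2) (2,3) (2,4)] -> total=16
Click 3 (2,6) count=1: revealed 1 new [(2,6)] -> total=17
Click 4 (0,1) count=0: revealed 0 new [(none)] -> total=17

Answer: #####..
#####..
#####.#
.......
.......
.......
..#....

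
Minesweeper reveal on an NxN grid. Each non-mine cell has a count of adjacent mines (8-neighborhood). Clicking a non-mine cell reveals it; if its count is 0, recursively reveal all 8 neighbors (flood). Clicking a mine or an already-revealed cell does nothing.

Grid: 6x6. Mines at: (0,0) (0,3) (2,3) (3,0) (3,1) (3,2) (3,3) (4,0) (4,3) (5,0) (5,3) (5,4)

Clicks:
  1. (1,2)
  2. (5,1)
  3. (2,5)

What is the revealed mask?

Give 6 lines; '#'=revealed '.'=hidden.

Click 1 (1,2) count=2: revealed 1 new [(1,2)] -> total=1
Click 2 (5,1) count=2: revealed 1 new [(5,1)] -> total=2
Click 3 (2,5) count=0: revealed 10 new [(0,4) (0,5) (1,4) (1,5) (2,4) (2,5) (3,4) (3,5) (4,4) (4,5)] -> total=12

Answer: ....##
..#.##
....##
....##
....##
.#....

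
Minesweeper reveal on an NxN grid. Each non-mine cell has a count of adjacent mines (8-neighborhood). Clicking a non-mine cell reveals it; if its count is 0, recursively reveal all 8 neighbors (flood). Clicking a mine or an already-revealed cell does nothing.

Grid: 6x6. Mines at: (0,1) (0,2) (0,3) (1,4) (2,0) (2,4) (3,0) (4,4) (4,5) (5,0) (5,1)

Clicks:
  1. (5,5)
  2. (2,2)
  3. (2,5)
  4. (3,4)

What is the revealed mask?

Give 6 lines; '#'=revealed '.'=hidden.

Click 1 (5,5) count=2: revealed 1 new [(5,5)] -> total=1
Click 2 (2,2) count=0: revealed 12 new [(1,1) (1,2) (1,3) (2,1) (2,2) (2,3) (3,1) (3,2) (3,3) (4,1) (4,2) (4,3)] -> total=13
Click 3 (2,5) count=2: revealed 1 new [(2,5)] -> total=14
Click 4 (3,4) count=3: revealed 1 new [(3,4)] -> total=15

Answer: ......
.###..
.###.#
.####.
.###..
.....#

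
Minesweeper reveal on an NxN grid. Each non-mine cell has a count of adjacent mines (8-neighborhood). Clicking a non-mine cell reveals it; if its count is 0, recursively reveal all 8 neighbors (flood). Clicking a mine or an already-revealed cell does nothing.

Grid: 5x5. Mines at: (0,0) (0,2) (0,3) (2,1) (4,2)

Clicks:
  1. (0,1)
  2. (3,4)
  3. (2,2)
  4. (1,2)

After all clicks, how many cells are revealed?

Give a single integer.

Answer: 12

Derivation:
Click 1 (0,1) count=2: revealed 1 new [(0,1)] -> total=1
Click 2 (3,4) count=0: revealed 11 new [(1,2) (1,3) (1,4) (2,2) (2,3) (2,4) (3,2) (3,3) (3,4) (4,3) (4,4)] -> total=12
Click 3 (2,2) count=1: revealed 0 new [(none)] -> total=12
Click 4 (1,2) count=3: revealed 0 new [(none)] -> total=12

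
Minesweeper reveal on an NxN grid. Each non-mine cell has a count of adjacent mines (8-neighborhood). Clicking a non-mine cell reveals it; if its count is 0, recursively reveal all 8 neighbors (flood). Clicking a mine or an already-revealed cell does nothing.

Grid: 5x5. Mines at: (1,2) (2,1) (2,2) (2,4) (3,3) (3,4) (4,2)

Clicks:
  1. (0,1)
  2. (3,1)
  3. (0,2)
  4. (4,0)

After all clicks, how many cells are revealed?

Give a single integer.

Answer: 6

Derivation:
Click 1 (0,1) count=1: revealed 1 new [(0,1)] -> total=1
Click 2 (3,1) count=3: revealed 1 new [(3,1)] -> total=2
Click 3 (0,2) count=1: revealed 1 new [(0,2)] -> total=3
Click 4 (4,0) count=0: revealed 3 new [(3,0) (4,0) (4,1)] -> total=6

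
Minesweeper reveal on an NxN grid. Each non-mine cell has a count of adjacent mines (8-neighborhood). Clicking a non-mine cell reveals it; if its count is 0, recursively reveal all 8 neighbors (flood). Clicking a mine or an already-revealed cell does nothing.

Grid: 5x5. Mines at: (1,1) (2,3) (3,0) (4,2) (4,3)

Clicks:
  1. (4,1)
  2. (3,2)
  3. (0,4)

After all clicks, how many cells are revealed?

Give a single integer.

Answer: 8

Derivation:
Click 1 (4,1) count=2: revealed 1 new [(4,1)] -> total=1
Click 2 (3,2) count=3: revealed 1 new [(3,2)] -> total=2
Click 3 (0,4) count=0: revealed 6 new [(0,2) (0,3) (0,4) (1,2) (1,3) (1,4)] -> total=8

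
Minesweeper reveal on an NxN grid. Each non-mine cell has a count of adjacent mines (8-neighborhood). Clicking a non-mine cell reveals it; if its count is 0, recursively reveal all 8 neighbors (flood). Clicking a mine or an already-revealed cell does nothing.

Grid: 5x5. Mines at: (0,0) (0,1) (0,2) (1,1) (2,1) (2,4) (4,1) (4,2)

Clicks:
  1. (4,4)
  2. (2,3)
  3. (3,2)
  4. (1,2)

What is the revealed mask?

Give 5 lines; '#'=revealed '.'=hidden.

Click 1 (4,4) count=0: revealed 4 new [(3,3) (3,4) (4,3) (4,4)] -> total=4
Click 2 (2,3) count=1: revealed 1 new [(2,3)] -> total=5
Click 3 (3,2) count=3: revealed 1 new [(3,2)] -> total=6
Click 4 (1,2) count=4: revealed 1 new [(1,2)] -> total=7

Answer: .....
..#..
...#.
..###
...##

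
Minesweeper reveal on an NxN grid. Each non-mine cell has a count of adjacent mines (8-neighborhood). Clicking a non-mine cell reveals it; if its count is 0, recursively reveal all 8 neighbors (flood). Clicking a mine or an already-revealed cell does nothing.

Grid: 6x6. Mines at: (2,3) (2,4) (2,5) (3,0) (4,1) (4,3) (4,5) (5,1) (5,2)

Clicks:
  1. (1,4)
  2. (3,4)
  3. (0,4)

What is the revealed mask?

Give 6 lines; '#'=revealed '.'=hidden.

Click 1 (1,4) count=3: revealed 1 new [(1,4)] -> total=1
Click 2 (3,4) count=5: revealed 1 new [(3,4)] -> total=2
Click 3 (0,4) count=0: revealed 14 new [(0,0) (0,1) (0,2) (0,3) (0,4) (0,5) (1,0) (1,1) (1,2) (1,3) (1,5) (2,0) (2,1) (2,2)] -> total=16

Answer: ######
######
###...
....#.
......
......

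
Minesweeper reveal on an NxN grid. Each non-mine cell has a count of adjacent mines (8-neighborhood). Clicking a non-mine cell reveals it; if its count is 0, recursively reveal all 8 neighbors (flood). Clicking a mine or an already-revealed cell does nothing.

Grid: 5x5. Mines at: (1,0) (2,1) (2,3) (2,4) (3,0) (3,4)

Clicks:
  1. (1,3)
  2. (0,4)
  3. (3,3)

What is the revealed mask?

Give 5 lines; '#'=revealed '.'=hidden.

Click 1 (1,3) count=2: revealed 1 new [(1,3)] -> total=1
Click 2 (0,4) count=0: revealed 7 new [(0,1) (0,2) (0,3) (0,4) (1,1) (1,2) (1,4)] -> total=8
Click 3 (3,3) count=3: revealed 1 new [(3,3)] -> total=9

Answer: .####
.####
.....
...#.
.....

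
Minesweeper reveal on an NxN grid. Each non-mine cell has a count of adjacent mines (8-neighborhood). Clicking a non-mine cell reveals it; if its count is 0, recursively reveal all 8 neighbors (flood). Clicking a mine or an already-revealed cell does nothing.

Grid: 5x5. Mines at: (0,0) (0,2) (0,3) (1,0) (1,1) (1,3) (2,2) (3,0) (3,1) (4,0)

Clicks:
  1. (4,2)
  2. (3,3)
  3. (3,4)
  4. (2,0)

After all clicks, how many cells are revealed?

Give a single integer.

Click 1 (4,2) count=1: revealed 1 new [(4,2)] -> total=1
Click 2 (3,3) count=1: revealed 1 new [(3,3)] -> total=2
Click 3 (3,4) count=0: revealed 6 new [(2,3) (2,4) (3,2) (3,4) (4,3) (4,4)] -> total=8
Click 4 (2,0) count=4: revealed 1 new [(2,0)] -> total=9

Answer: 9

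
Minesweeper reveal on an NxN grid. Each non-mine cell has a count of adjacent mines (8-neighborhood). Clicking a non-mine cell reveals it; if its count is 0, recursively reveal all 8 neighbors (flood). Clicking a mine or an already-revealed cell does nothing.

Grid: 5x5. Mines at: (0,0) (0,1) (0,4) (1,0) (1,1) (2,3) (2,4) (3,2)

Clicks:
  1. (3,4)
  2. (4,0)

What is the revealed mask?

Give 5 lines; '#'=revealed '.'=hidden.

Click 1 (3,4) count=2: revealed 1 new [(3,4)] -> total=1
Click 2 (4,0) count=0: revealed 6 new [(2,0) (2,1) (3,0) (3,1) (4,0) (4,1)] -> total=7

Answer: .....
.....
##...
##..#
##...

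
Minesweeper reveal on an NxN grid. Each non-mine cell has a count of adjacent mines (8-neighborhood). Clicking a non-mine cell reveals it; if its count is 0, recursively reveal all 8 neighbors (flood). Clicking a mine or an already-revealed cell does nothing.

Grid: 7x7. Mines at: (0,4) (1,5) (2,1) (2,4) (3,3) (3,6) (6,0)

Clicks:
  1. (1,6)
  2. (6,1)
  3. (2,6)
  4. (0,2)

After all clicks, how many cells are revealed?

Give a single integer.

Click 1 (1,6) count=1: revealed 1 new [(1,6)] -> total=1
Click 2 (6,1) count=1: revealed 1 new [(6,1)] -> total=2
Click 3 (2,6) count=2: revealed 1 new [(2,6)] -> total=3
Click 4 (0,2) count=0: revealed 8 new [(0,0) (0,1) (0,2) (0,3) (1,0) (1,1) (1,2) (1,3)] -> total=11

Answer: 11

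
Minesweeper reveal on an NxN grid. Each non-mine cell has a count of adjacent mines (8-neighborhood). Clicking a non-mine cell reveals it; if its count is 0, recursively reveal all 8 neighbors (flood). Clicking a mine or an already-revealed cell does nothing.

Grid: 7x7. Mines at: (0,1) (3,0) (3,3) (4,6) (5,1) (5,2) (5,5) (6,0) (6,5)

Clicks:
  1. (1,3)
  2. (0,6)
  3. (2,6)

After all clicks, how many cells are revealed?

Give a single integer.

Answer: 18

Derivation:
Click 1 (1,3) count=0: revealed 18 new [(0,2) (0,3) (0,4) (0,5) (0,6) (1,2) (1,3) (1,4) (1,5) (1,6) (2,2) (2,3) (2,4) (2,5) (2,6) (3,4) (3,5) (3,6)] -> total=18
Click 2 (0,6) count=0: revealed 0 new [(none)] -> total=18
Click 3 (2,6) count=0: revealed 0 new [(none)] -> total=18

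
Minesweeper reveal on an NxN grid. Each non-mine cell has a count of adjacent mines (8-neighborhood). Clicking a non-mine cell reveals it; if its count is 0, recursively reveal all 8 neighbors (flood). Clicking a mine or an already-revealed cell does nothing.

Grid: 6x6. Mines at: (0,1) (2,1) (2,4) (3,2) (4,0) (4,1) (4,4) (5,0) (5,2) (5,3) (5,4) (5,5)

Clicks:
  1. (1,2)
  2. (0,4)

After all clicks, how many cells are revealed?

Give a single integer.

Click 1 (1,2) count=2: revealed 1 new [(1,2)] -> total=1
Click 2 (0,4) count=0: revealed 7 new [(0,2) (0,3) (0,4) (0,5) (1,3) (1,4) (1,5)] -> total=8

Answer: 8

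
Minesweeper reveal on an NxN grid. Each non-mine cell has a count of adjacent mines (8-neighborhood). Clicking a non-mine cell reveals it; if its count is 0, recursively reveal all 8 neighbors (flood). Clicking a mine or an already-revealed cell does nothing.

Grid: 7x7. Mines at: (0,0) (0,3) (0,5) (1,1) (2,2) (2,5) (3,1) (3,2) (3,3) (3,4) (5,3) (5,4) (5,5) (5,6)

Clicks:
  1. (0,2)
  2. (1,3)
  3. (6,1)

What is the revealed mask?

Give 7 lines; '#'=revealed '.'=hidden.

Click 1 (0,2) count=2: revealed 1 new [(0,2)] -> total=1
Click 2 (1,3) count=2: revealed 1 new [(1,3)] -> total=2
Click 3 (6,1) count=0: revealed 9 new [(4,0) (4,1) (4,2) (5,0) (5,1) (5,2) (6,0) (6,1) (6,2)] -> total=11

Answer: ..#....
...#...
.......
.......
###....
###....
###....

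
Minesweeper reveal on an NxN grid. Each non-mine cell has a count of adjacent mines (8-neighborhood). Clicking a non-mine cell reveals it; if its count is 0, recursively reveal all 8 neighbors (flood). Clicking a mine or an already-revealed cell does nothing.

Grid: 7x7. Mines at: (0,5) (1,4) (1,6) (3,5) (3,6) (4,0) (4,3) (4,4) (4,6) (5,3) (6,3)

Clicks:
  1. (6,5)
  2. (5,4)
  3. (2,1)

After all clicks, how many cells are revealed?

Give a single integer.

Answer: 22

Derivation:
Click 1 (6,5) count=0: revealed 6 new [(5,4) (5,5) (5,6) (6,4) (6,5) (6,6)] -> total=6
Click 2 (5,4) count=4: revealed 0 new [(none)] -> total=6
Click 3 (2,1) count=0: revealed 16 new [(0,0) (0,1) (0,2) (0,3) (1,0) (1,1) (1,2) (1,3) (2,0) (2,1) (2,2) (2,3) (3,0) (3,1) (3,2) (3,3)] -> total=22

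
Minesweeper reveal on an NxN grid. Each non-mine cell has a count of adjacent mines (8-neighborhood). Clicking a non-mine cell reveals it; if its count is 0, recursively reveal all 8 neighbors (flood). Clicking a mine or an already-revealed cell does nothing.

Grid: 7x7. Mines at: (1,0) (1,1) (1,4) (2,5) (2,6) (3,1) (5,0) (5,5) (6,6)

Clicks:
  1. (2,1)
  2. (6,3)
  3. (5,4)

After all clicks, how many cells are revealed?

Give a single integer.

Answer: 19

Derivation:
Click 1 (2,1) count=3: revealed 1 new [(2,1)] -> total=1
Click 2 (6,3) count=0: revealed 18 new [(2,2) (2,3) (2,4) (3,2) (3,3) (3,4) (4,1) (4,2) (4,3) (4,4) (5,1) (5,2) (5,3) (5,4) (6,1) (6,2) (6,3) (6,4)] -> total=19
Click 3 (5,4) count=1: revealed 0 new [(none)] -> total=19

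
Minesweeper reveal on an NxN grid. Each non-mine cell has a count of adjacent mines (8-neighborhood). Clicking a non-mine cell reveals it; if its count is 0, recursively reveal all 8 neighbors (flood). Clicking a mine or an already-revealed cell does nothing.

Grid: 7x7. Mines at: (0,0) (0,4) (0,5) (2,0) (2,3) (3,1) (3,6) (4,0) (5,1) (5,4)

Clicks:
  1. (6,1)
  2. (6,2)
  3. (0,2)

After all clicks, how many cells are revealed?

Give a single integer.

Answer: 8

Derivation:
Click 1 (6,1) count=1: revealed 1 new [(6,1)] -> total=1
Click 2 (6,2) count=1: revealed 1 new [(6,2)] -> total=2
Click 3 (0,2) count=0: revealed 6 new [(0,1) (0,2) (0,3) (1,1) (1,2) (1,3)] -> total=8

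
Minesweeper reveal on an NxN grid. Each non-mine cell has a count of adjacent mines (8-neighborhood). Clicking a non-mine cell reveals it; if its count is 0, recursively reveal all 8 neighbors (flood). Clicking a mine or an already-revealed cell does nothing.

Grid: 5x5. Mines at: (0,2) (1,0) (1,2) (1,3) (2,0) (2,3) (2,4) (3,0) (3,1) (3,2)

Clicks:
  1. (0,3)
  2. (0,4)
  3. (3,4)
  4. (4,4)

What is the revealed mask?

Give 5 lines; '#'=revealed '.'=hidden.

Click 1 (0,3) count=3: revealed 1 new [(0,3)] -> total=1
Click 2 (0,4) count=1: revealed 1 new [(0,4)] -> total=2
Click 3 (3,4) count=2: revealed 1 new [(3,4)] -> total=3
Click 4 (4,4) count=0: revealed 3 new [(3,3) (4,3) (4,4)] -> total=6

Answer: ...##
.....
.....
...##
...##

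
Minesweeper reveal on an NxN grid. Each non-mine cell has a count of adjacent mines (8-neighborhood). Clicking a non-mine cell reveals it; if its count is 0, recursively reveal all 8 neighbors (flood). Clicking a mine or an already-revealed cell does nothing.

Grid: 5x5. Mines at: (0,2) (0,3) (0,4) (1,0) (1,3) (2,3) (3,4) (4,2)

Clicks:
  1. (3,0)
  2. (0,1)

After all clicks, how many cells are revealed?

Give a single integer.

Answer: 7

Derivation:
Click 1 (3,0) count=0: revealed 6 new [(2,0) (2,1) (3,0) (3,1) (4,0) (4,1)] -> total=6
Click 2 (0,1) count=2: revealed 1 new [(0,1)] -> total=7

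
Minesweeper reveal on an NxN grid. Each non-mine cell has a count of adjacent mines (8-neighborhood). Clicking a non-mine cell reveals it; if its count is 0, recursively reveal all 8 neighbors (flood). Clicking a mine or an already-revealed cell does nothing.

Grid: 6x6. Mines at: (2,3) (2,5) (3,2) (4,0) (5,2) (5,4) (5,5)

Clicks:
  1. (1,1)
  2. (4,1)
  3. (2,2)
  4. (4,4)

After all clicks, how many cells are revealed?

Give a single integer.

Answer: 19

Derivation:
Click 1 (1,1) count=0: revealed 17 new [(0,0) (0,1) (0,2) (0,3) (0,4) (0,5) (1,0) (1,1) (1,2) (1,3) (1,4) (1,5) (2,0) (2,1) (2,2) (3,0) (3,1)] -> total=17
Click 2 (4,1) count=3: revealed 1 new [(4,1)] -> total=18
Click 3 (2,2) count=2: revealed 0 new [(none)] -> total=18
Click 4 (4,4) count=2: revealed 1 new [(4,4)] -> total=19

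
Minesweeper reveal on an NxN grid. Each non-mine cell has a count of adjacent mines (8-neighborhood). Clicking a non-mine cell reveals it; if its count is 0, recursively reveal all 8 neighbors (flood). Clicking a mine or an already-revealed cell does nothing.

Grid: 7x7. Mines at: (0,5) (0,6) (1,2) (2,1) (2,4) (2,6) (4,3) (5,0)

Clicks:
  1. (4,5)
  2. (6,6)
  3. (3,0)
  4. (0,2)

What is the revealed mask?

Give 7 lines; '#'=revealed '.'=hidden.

Click 1 (4,5) count=0: revealed 18 new [(3,4) (3,5) (3,6) (4,4) (4,5) (4,6) (5,1) (5,2) (5,3) (5,4) (5,5) (5,6) (6,1) (6,2) (6,3) (6,4) (6,5) (6,6)] -> total=18
Click 2 (6,6) count=0: revealed 0 new [(none)] -> total=18
Click 3 (3,0) count=1: revealed 1 new [(3,0)] -> total=19
Click 4 (0,2) count=1: revealed 1 new [(0,2)] -> total=20

Answer: ..#....
.......
.......
#...###
....###
.######
.######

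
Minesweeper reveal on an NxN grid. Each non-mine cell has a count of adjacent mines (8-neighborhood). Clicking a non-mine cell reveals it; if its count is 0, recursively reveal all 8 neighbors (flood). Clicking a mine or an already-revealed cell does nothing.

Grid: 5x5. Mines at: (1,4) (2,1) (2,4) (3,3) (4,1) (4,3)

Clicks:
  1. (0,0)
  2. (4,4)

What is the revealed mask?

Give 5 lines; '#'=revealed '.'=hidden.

Click 1 (0,0) count=0: revealed 8 new [(0,0) (0,1) (0,2) (0,3) (1,0) (1,1) (1,2) (1,3)] -> total=8
Click 2 (4,4) count=2: revealed 1 new [(4,4)] -> total=9

Answer: ####.
####.
.....
.....
....#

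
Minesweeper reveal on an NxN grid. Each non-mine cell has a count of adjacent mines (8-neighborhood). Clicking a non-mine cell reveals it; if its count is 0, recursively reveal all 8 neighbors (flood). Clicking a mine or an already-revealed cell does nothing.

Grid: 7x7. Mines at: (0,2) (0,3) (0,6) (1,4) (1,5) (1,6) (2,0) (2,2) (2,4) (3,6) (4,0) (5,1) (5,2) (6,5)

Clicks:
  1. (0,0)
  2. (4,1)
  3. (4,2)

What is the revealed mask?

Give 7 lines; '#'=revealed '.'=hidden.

Click 1 (0,0) count=0: revealed 4 new [(0,0) (0,1) (1,0) (1,1)] -> total=4
Click 2 (4,1) count=3: revealed 1 new [(4,1)] -> total=5
Click 3 (4,2) count=2: revealed 1 new [(4,2)] -> total=6

Answer: ##.....
##.....
.......
.......
.##....
.......
.......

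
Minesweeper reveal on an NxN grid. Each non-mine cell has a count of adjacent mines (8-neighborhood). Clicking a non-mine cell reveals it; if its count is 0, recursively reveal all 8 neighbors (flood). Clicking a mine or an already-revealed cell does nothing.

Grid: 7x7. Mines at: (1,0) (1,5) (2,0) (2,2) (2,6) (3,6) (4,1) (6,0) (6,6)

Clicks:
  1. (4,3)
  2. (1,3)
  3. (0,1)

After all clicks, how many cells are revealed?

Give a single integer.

Answer: 23

Derivation:
Click 1 (4,3) count=0: revealed 21 new [(2,3) (2,4) (2,5) (3,2) (3,3) (3,4) (3,5) (4,2) (4,3) (4,4) (4,5) (5,1) (5,2) (5,3) (5,4) (5,5) (6,1) (6,2) (6,3) (6,4) (6,5)] -> total=21
Click 2 (1,3) count=1: revealed 1 new [(1,3)] -> total=22
Click 3 (0,1) count=1: revealed 1 new [(0,1)] -> total=23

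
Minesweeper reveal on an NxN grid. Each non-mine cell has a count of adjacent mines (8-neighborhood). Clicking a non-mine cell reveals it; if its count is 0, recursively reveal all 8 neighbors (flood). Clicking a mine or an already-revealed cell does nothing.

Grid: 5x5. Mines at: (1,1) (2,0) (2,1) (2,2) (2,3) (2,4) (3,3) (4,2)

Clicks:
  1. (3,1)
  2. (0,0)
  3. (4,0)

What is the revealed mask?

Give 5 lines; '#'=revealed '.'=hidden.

Click 1 (3,1) count=4: revealed 1 new [(3,1)] -> total=1
Click 2 (0,0) count=1: revealed 1 new [(0,0)] -> total=2
Click 3 (4,0) count=0: revealed 3 new [(3,0) (4,0) (4,1)] -> total=5

Answer: #....
.....
.....
##...
##...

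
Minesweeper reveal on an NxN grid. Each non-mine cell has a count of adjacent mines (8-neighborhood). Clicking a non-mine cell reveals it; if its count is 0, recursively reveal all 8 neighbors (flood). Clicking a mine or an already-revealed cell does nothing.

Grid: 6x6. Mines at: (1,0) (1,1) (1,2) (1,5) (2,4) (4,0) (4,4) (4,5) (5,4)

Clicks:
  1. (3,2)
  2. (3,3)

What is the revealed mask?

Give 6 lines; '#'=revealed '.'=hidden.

Answer: ......
......
.###..
.###..
.###..
.###..

Derivation:
Click 1 (3,2) count=0: revealed 12 new [(2,1) (2,2) (2,3) (3,1) (3,2) (3,3) (4,1) (4,2) (4,3) (5,1) (5,2) (5,3)] -> total=12
Click 2 (3,3) count=2: revealed 0 new [(none)] -> total=12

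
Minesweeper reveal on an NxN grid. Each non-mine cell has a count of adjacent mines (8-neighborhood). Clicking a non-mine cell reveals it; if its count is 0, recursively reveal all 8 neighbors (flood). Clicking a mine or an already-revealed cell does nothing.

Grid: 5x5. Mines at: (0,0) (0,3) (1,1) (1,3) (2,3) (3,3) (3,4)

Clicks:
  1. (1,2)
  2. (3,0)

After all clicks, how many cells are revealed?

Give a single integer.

Answer: 10

Derivation:
Click 1 (1,2) count=4: revealed 1 new [(1,2)] -> total=1
Click 2 (3,0) count=0: revealed 9 new [(2,0) (2,1) (2,2) (3,0) (3,1) (3,2) (4,0) (4,1) (4,2)] -> total=10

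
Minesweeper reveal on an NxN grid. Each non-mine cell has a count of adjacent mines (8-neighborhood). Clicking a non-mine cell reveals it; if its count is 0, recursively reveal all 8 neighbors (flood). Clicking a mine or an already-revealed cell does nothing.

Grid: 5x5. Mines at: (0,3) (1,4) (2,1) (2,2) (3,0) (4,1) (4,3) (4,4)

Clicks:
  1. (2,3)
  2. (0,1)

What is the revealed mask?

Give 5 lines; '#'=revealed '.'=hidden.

Click 1 (2,3) count=2: revealed 1 new [(2,3)] -> total=1
Click 2 (0,1) count=0: revealed 6 new [(0,0) (0,1) (0,2) (1,0) (1,1) (1,2)] -> total=7

Answer: ###..
###..
...#.
.....
.....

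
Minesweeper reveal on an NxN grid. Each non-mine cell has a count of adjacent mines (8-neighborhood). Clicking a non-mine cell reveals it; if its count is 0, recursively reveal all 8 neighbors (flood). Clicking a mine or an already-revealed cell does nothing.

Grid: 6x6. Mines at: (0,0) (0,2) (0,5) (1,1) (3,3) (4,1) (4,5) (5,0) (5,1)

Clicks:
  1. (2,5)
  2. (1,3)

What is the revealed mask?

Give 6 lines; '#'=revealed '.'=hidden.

Answer: ......
...###
....##
....##
......
......

Derivation:
Click 1 (2,5) count=0: revealed 6 new [(1,4) (1,5) (2,4) (2,5) (3,4) (3,5)] -> total=6
Click 2 (1,3) count=1: revealed 1 new [(1,3)] -> total=7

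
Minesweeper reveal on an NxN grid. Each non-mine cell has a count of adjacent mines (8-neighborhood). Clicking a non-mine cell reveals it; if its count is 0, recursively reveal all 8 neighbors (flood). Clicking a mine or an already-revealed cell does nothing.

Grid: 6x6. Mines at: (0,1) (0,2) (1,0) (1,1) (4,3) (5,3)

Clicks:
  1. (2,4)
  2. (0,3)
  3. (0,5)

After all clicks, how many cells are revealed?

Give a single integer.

Click 1 (2,4) count=0: revealed 19 new [(0,3) (0,4) (0,5) (1,2) (1,3) (1,4) (1,5) (2,2) (2,3) (2,4) (2,5) (3,2) (3,3) (3,4) (3,5) (4,4) (4,5) (5,4) (5,5)] -> total=19
Click 2 (0,3) count=1: revealed 0 new [(none)] -> total=19
Click 3 (0,5) count=0: revealed 0 new [(none)] -> total=19

Answer: 19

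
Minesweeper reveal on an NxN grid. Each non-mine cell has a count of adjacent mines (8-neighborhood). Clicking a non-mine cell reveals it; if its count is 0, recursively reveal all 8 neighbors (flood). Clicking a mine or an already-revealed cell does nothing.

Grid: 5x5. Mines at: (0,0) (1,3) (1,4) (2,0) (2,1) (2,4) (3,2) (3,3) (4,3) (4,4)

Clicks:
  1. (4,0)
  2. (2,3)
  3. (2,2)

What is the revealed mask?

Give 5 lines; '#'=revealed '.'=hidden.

Click 1 (4,0) count=0: revealed 4 new [(3,0) (3,1) (4,0) (4,1)] -> total=4
Click 2 (2,3) count=5: revealed 1 new [(2,3)] -> total=5
Click 3 (2,2) count=4: revealed 1 new [(2,2)] -> total=6

Answer: .....
.....
..##.
##...
##...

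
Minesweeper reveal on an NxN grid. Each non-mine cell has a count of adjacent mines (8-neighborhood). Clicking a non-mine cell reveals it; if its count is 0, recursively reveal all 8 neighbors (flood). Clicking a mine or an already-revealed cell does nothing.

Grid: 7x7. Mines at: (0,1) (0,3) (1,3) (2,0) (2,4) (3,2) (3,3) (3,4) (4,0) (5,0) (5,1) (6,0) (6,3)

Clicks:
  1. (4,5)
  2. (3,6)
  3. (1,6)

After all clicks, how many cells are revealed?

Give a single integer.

Answer: 19

Derivation:
Click 1 (4,5) count=1: revealed 1 new [(4,5)] -> total=1
Click 2 (3,6) count=0: revealed 18 new [(0,4) (0,5) (0,6) (1,4) (1,5) (1,6) (2,5) (2,6) (3,5) (3,6) (4,4) (4,6) (5,4) (5,5) (5,6) (6,4) (6,5) (6,6)] -> total=19
Click 3 (1,6) count=0: revealed 0 new [(none)] -> total=19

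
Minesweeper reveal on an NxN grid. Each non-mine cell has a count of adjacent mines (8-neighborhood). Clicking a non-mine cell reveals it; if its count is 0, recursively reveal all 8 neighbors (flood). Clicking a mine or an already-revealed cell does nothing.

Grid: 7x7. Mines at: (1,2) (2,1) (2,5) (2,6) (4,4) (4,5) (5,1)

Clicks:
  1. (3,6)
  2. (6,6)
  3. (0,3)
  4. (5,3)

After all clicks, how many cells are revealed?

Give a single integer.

Answer: 12

Derivation:
Click 1 (3,6) count=3: revealed 1 new [(3,6)] -> total=1
Click 2 (6,6) count=0: revealed 10 new [(5,2) (5,3) (5,4) (5,5) (5,6) (6,2) (6,3) (6,4) (6,5) (6,6)] -> total=11
Click 3 (0,3) count=1: revealed 1 new [(0,3)] -> total=12
Click 4 (5,3) count=1: revealed 0 new [(none)] -> total=12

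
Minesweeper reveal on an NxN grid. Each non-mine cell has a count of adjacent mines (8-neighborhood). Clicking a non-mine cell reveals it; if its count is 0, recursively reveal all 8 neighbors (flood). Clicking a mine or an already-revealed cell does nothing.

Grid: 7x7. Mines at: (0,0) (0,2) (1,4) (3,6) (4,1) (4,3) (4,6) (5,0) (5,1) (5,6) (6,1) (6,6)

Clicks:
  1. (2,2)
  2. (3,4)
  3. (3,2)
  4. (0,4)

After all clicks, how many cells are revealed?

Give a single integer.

Answer: 14

Derivation:
Click 1 (2,2) count=0: revealed 12 new [(1,0) (1,1) (1,2) (1,3) (2,0) (2,1) (2,2) (2,3) (3,0) (3,1) (3,2) (3,3)] -> total=12
Click 2 (3,4) count=1: revealed 1 new [(3,4)] -> total=13
Click 3 (3,2) count=2: revealed 0 new [(none)] -> total=13
Click 4 (0,4) count=1: revealed 1 new [(0,4)] -> total=14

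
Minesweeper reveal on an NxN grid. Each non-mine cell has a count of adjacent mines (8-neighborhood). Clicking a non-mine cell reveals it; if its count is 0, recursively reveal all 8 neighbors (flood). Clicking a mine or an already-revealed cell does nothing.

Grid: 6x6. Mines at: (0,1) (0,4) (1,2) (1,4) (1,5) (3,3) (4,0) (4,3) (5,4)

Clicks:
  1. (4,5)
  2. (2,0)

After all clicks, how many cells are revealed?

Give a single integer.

Click 1 (4,5) count=1: revealed 1 new [(4,5)] -> total=1
Click 2 (2,0) count=0: revealed 6 new [(1,0) (1,1) (2,0) (2,1) (3,0) (3,1)] -> total=7

Answer: 7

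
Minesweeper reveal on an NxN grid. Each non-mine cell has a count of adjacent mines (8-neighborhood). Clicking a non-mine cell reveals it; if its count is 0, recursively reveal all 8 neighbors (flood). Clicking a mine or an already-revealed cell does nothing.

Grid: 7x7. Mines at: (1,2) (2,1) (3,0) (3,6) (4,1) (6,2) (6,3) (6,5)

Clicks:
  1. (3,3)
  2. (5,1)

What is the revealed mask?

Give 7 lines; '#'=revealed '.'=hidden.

Answer: ...####
...####
..#####
..####.
..####.
.#####.
.......

Derivation:
Click 1 (3,3) count=0: revealed 25 new [(0,3) (0,4) (0,5) (0,6) (1,3) (1,4) (1,5) (1,6) (2,2) (2,3) (2,4) (2,5) (2,6) (3,2) (3,3) (3,4) (3,5) (4,2) (4,3) (4,4) (4,5) (5,2) (5,3) (5,4) (5,5)] -> total=25
Click 2 (5,1) count=2: revealed 1 new [(5,1)] -> total=26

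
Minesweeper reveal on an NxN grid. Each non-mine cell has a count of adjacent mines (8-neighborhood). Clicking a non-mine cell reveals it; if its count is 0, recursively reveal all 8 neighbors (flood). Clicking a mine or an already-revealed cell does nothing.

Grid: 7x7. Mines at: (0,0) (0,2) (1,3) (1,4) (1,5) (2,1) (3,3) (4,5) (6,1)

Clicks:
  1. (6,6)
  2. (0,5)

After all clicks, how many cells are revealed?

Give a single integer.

Answer: 14

Derivation:
Click 1 (6,6) count=0: revealed 13 new [(4,2) (4,3) (4,4) (5,2) (5,3) (5,4) (5,5) (5,6) (6,2) (6,3) (6,4) (6,5) (6,6)] -> total=13
Click 2 (0,5) count=2: revealed 1 new [(0,5)] -> total=14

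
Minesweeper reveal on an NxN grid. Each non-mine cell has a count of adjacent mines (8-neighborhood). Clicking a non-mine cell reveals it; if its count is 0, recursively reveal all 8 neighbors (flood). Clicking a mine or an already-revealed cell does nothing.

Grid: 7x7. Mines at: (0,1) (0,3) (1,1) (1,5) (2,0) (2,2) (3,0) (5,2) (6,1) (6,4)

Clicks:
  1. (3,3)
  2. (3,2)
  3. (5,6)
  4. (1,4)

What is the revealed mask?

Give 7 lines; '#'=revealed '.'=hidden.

Click 1 (3,3) count=1: revealed 1 new [(3,3)] -> total=1
Click 2 (3,2) count=1: revealed 1 new [(3,2)] -> total=2
Click 3 (5,6) count=0: revealed 17 new [(2,3) (2,4) (2,5) (2,6) (3,4) (3,5) (3,6) (4,3) (4,4) (4,5) (4,6) (5,3) (5,4) (5,5) (5,6) (6,5) (6,6)] -> total=19
Click 4 (1,4) count=2: revealed 1 new [(1,4)] -> total=20

Answer: .......
....#..
...####
..#####
...####
...####
.....##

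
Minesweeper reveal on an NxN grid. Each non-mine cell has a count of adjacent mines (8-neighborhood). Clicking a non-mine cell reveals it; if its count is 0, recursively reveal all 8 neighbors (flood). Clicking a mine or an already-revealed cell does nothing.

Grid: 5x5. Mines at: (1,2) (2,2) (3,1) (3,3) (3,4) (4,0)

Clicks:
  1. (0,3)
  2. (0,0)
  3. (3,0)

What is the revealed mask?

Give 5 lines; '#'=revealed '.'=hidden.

Answer: ##.#.
##...
##...
#....
.....

Derivation:
Click 1 (0,3) count=1: revealed 1 new [(0,3)] -> total=1
Click 2 (0,0) count=0: revealed 6 new [(0,0) (0,1) (1,0) (1,1) (2,0) (2,1)] -> total=7
Click 3 (3,0) count=2: revealed 1 new [(3,0)] -> total=8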